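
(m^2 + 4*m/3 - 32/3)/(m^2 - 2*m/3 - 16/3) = (m + 4)/(m + 2)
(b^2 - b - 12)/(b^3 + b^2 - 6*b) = (b - 4)/(b*(b - 2))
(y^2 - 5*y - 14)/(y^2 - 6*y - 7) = (y + 2)/(y + 1)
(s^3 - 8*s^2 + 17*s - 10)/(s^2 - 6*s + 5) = s - 2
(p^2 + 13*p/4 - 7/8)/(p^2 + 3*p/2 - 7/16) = 2*(2*p + 7)/(4*p + 7)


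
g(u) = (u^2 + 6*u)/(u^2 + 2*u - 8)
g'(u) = (-2*u - 2)*(u^2 + 6*u)/(u^2 + 2*u - 8)^2 + (2*u + 6)/(u^2 + 2*u - 8) = 4*(-u^2 - 4*u - 12)/(u^4 + 4*u^3 - 12*u^2 - 32*u + 64)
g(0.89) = -1.13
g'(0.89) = -2.22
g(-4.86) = -0.94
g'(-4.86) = -1.86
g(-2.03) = 1.02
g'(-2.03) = -0.51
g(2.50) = 6.54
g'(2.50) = -10.70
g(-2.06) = 1.03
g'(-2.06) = -0.52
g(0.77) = -0.89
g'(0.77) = -1.82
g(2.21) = 13.91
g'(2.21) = -60.50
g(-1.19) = 0.64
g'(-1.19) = -0.43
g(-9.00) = 0.49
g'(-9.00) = -0.08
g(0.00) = 0.00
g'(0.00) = -0.75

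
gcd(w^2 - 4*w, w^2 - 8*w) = w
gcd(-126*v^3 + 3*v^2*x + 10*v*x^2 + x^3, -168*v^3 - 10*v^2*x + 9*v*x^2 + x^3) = 42*v^2 + 13*v*x + x^2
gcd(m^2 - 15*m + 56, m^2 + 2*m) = 1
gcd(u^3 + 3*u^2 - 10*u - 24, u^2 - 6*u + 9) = u - 3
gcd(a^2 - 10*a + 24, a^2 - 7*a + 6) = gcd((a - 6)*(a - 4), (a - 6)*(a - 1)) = a - 6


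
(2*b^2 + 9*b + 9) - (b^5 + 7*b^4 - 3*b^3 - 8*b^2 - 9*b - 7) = -b^5 - 7*b^4 + 3*b^3 + 10*b^2 + 18*b + 16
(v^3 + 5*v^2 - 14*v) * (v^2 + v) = v^5 + 6*v^4 - 9*v^3 - 14*v^2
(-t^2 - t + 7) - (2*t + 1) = -t^2 - 3*t + 6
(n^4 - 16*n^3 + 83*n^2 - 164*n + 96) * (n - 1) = n^5 - 17*n^4 + 99*n^3 - 247*n^2 + 260*n - 96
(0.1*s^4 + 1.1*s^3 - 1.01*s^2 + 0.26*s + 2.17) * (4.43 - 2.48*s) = -0.248*s^5 - 2.285*s^4 + 7.3778*s^3 - 5.1191*s^2 - 4.2298*s + 9.6131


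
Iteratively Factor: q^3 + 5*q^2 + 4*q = (q)*(q^2 + 5*q + 4) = q*(q + 4)*(q + 1)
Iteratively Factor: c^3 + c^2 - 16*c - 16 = (c - 4)*(c^2 + 5*c + 4) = (c - 4)*(c + 4)*(c + 1)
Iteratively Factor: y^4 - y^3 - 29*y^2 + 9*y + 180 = (y - 3)*(y^3 + 2*y^2 - 23*y - 60) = (y - 3)*(y + 4)*(y^2 - 2*y - 15) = (y - 5)*(y - 3)*(y + 4)*(y + 3)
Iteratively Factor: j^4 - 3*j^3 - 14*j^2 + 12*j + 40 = (j - 5)*(j^3 + 2*j^2 - 4*j - 8) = (j - 5)*(j - 2)*(j^2 + 4*j + 4) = (j - 5)*(j - 2)*(j + 2)*(j + 2)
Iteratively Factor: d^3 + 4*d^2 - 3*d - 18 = (d - 2)*(d^2 + 6*d + 9) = (d - 2)*(d + 3)*(d + 3)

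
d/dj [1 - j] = -1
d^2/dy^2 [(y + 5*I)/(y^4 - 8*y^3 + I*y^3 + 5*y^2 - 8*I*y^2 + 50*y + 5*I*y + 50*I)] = (12*y^5 + y^4*(-8 + 116*I) + y^3*(-122 - 184*I) + y^2*(168 - 126*I) + y*(-158 + 600*I) - 80 + 630*I)/(y^10 + y^9*(-14 + 3*I) + y^8*(39 - 42*I) + y^7*(210 + 125*I) + y^6*(-861 + 518*I) + y^5*(-1554 - 2247*I) + y^4*(5705 - 3318*I) + y^3*(8150 + 11235*I) + y^2*(-10500 + 16050*I) + y*(-15000 - 3500*I) - 5000*I)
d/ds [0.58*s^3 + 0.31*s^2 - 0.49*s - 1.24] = 1.74*s^2 + 0.62*s - 0.49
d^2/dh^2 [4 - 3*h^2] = -6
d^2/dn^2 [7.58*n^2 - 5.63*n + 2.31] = 15.1600000000000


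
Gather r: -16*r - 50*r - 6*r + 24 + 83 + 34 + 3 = 144 - 72*r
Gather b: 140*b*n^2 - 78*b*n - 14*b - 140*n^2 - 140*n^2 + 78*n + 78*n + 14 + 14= b*(140*n^2 - 78*n - 14) - 280*n^2 + 156*n + 28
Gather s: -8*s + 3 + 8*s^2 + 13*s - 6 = 8*s^2 + 5*s - 3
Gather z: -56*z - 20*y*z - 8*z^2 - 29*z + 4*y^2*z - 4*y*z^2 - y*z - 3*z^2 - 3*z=z^2*(-4*y - 11) + z*(4*y^2 - 21*y - 88)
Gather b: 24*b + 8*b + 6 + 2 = 32*b + 8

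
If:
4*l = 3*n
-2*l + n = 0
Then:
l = 0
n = 0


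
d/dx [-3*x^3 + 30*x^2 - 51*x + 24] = -9*x^2 + 60*x - 51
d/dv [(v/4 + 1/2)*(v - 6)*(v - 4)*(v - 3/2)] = v^3 - 57*v^2/8 + 8*v + 21/2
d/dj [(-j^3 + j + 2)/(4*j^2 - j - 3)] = (-(8*j - 1)*(-j^3 + j + 2) + (3*j^2 - 1)*(-4*j^2 + j + 3))/(-4*j^2 + j + 3)^2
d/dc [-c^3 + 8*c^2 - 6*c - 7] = -3*c^2 + 16*c - 6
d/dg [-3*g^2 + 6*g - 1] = 6 - 6*g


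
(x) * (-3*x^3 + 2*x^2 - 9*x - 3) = -3*x^4 + 2*x^3 - 9*x^2 - 3*x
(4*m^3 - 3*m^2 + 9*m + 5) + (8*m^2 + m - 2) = 4*m^3 + 5*m^2 + 10*m + 3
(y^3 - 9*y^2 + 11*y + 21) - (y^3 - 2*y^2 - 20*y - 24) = -7*y^2 + 31*y + 45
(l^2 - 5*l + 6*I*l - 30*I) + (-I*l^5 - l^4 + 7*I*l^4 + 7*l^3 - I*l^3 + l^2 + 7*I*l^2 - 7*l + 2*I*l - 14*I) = -I*l^5 - l^4 + 7*I*l^4 + 7*l^3 - I*l^3 + 2*l^2 + 7*I*l^2 - 12*l + 8*I*l - 44*I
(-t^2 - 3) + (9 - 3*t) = -t^2 - 3*t + 6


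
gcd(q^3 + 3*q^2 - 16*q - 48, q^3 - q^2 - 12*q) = q^2 - q - 12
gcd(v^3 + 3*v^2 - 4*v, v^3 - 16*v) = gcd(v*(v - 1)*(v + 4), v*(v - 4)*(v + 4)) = v^2 + 4*v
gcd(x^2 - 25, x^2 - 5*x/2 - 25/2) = x - 5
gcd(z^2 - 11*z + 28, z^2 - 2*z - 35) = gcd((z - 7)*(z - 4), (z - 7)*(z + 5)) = z - 7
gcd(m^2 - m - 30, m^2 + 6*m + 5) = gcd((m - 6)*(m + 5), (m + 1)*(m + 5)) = m + 5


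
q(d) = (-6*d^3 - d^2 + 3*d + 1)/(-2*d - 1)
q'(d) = (-18*d^2 - 2*d + 3)/(-2*d - 1) + 2*(-6*d^3 - d^2 + 3*d + 1)/(-2*d - 1)^2 = 6*d - 1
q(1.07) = 1.36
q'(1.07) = 5.42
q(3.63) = 34.90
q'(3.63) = 20.78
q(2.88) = 21.00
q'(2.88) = 16.28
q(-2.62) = 22.21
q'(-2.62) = -16.72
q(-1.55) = 7.76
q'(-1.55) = -10.30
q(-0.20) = -0.68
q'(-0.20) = -2.20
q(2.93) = 21.82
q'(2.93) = 16.58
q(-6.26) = 122.82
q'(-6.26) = -38.56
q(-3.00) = 29.00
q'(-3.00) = -19.00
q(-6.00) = 113.00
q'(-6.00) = -37.00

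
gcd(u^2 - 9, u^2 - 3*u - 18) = u + 3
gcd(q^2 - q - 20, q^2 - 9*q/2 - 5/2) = q - 5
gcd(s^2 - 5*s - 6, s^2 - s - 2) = s + 1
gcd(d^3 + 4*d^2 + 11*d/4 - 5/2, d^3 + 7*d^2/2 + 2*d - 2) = d^2 + 3*d/2 - 1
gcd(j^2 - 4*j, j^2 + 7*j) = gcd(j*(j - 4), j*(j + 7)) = j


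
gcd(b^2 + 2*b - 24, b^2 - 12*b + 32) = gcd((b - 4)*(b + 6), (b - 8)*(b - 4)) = b - 4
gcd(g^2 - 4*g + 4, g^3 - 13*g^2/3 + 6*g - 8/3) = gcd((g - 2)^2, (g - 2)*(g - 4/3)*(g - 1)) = g - 2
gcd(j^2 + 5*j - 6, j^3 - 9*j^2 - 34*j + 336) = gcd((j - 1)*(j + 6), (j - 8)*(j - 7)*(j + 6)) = j + 6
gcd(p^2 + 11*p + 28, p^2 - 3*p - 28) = p + 4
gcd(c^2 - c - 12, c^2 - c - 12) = c^2 - c - 12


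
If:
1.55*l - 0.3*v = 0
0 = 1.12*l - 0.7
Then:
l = 0.62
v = 3.23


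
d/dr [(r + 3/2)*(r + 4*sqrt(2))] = 2*r + 3/2 + 4*sqrt(2)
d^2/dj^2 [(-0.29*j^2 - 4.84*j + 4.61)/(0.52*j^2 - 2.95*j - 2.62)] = (1.11022302462516e-16*j^4 - 3.507192*j^3 + 5.10868799999999*j^2 - 81.994536*j + 163.633746)/(0.140608*j^6 - 2.39304*j^5 + 11.450556*j^4 - 1.55789500000001*j^3 - 57.693186*j^2 - 60.74994*j - 17.984728)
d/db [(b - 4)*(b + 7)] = 2*b + 3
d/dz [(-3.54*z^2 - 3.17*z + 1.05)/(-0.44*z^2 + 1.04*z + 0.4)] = (-5.0764*z^2 - 1.908*z - 2.36)/(0.1936*z^4 - 0.9152*z^3 + 0.7296*z^2 + 0.832*z + 0.16)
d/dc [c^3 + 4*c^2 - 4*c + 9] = 3*c^2 + 8*c - 4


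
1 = 1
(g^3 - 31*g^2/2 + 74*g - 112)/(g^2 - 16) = (g^2 - 23*g/2 + 28)/(g + 4)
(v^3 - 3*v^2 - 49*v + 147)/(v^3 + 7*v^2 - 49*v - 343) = (v - 3)/(v + 7)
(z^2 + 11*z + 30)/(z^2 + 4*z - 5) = (z + 6)/(z - 1)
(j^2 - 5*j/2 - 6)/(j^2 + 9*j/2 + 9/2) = (j - 4)/(j + 3)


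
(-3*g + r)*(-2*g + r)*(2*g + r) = 12*g^3 - 4*g^2*r - 3*g*r^2 + r^3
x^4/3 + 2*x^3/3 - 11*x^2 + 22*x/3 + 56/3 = (x/3 + 1/3)*(x - 4)*(x - 2)*(x + 7)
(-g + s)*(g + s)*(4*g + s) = -4*g^3 - g^2*s + 4*g*s^2 + s^3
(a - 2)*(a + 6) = a^2 + 4*a - 12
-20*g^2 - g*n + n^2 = (-5*g + n)*(4*g + n)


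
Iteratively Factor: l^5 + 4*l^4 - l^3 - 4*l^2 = (l)*(l^4 + 4*l^3 - l^2 - 4*l) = l*(l - 1)*(l^3 + 5*l^2 + 4*l) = l*(l - 1)*(l + 1)*(l^2 + 4*l) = l*(l - 1)*(l + 1)*(l + 4)*(l)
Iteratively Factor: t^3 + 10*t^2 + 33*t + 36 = (t + 3)*(t^2 + 7*t + 12) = (t + 3)^2*(t + 4)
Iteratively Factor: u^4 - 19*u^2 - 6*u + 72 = (u + 3)*(u^3 - 3*u^2 - 10*u + 24) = (u - 2)*(u + 3)*(u^2 - u - 12) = (u - 4)*(u - 2)*(u + 3)*(u + 3)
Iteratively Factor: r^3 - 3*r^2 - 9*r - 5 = (r - 5)*(r^2 + 2*r + 1) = (r - 5)*(r + 1)*(r + 1)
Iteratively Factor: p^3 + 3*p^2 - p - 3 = (p + 3)*(p^2 - 1) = (p - 1)*(p + 3)*(p + 1)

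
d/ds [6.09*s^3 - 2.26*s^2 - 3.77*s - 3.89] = 18.27*s^2 - 4.52*s - 3.77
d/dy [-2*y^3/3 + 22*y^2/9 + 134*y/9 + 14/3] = -2*y^2 + 44*y/9 + 134/9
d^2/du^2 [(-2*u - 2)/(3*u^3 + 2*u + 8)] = 4*(-(u + 1)*(9*u^2 + 2)^2 + (9*u^2 + 9*u*(u + 1) + 2)*(3*u^3 + 2*u + 8))/(3*u^3 + 2*u + 8)^3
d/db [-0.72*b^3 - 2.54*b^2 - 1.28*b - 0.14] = -2.16*b^2 - 5.08*b - 1.28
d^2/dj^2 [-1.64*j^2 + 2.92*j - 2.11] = -3.28000000000000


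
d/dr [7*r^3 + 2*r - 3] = 21*r^2 + 2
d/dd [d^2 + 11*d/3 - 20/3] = 2*d + 11/3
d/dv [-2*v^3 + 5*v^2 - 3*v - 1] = -6*v^2 + 10*v - 3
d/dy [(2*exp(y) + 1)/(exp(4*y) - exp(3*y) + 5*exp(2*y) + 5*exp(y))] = (-6*exp(4*y) - 7*exp(2*y) - 10*exp(y) - 5)*exp(-y)/(exp(6*y) - 2*exp(5*y) + 11*exp(4*y) + 15*exp(2*y) + 50*exp(y) + 25)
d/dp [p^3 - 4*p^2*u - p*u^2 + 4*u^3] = 3*p^2 - 8*p*u - u^2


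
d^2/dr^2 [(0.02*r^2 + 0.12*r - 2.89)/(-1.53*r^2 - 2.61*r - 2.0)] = (5.55111512312578e-17*r^4 - 0.402084*r^3 + 40.958406*r^2 + 71.447022*r + 22.779938)/(3.581577*r^6 + 18.329247*r^5 + 45.312939*r^4 + 65.699181*r^3 + 59.2326*r^2 + 31.32*r + 8.0)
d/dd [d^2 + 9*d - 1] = 2*d + 9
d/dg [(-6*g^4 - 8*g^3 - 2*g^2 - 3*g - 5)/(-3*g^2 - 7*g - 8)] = (36*g^5 + 150*g^4 + 304*g^3 + 197*g^2 + 2*g - 11)/(9*g^4 + 42*g^3 + 97*g^2 + 112*g + 64)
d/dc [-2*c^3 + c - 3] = 1 - 6*c^2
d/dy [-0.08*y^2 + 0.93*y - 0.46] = 0.93 - 0.16*y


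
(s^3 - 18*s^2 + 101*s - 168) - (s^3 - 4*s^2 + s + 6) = -14*s^2 + 100*s - 174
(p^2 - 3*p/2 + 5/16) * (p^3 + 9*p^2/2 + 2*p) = p^5 + 3*p^4 - 71*p^3/16 - 51*p^2/32 + 5*p/8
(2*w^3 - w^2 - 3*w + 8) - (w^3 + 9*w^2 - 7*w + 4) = w^3 - 10*w^2 + 4*w + 4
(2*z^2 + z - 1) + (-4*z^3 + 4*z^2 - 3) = -4*z^3 + 6*z^2 + z - 4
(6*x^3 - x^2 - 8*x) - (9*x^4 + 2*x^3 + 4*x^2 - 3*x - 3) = -9*x^4 + 4*x^3 - 5*x^2 - 5*x + 3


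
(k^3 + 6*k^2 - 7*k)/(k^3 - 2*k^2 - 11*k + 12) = k*(k + 7)/(k^2 - k - 12)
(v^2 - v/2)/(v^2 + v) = (v - 1/2)/(v + 1)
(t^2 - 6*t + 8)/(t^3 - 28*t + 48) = 1/(t + 6)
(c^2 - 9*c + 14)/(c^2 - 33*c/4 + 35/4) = 4*(c - 2)/(4*c - 5)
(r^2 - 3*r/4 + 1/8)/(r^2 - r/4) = (r - 1/2)/r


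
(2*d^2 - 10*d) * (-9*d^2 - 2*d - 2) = -18*d^4 + 86*d^3 + 16*d^2 + 20*d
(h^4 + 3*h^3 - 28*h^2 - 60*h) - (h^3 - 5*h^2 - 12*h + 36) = h^4 + 2*h^3 - 23*h^2 - 48*h - 36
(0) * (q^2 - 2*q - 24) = 0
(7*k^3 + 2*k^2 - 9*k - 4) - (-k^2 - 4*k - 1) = 7*k^3 + 3*k^2 - 5*k - 3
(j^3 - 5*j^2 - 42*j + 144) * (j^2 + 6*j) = j^5 + j^4 - 72*j^3 - 108*j^2 + 864*j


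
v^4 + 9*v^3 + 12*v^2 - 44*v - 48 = (v - 2)*(v + 1)*(v + 4)*(v + 6)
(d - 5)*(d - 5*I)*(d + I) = d^3 - 5*d^2 - 4*I*d^2 + 5*d + 20*I*d - 25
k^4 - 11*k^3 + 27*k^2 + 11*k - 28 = (k - 7)*(k - 4)*(k - 1)*(k + 1)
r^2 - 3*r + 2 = (r - 2)*(r - 1)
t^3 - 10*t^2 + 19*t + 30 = (t - 6)*(t - 5)*(t + 1)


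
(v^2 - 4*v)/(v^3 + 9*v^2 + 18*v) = (v - 4)/(v^2 + 9*v + 18)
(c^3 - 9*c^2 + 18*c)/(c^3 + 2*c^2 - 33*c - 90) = c*(c - 3)/(c^2 + 8*c + 15)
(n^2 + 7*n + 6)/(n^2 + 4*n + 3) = (n + 6)/(n + 3)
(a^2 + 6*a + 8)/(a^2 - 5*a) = (a^2 + 6*a + 8)/(a*(a - 5))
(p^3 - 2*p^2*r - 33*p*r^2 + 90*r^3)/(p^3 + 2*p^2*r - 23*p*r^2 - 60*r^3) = (p^2 + 3*p*r - 18*r^2)/(p^2 + 7*p*r + 12*r^2)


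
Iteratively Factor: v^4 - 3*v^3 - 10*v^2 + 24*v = (v - 2)*(v^3 - v^2 - 12*v) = (v - 2)*(v + 3)*(v^2 - 4*v) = (v - 4)*(v - 2)*(v + 3)*(v)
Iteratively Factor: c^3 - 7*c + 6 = (c + 3)*(c^2 - 3*c + 2) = (c - 2)*(c + 3)*(c - 1)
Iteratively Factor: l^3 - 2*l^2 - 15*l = (l)*(l^2 - 2*l - 15) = l*(l - 5)*(l + 3)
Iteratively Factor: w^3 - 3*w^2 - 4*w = (w)*(w^2 - 3*w - 4) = w*(w - 4)*(w + 1)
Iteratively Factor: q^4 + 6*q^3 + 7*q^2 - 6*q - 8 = (q + 4)*(q^3 + 2*q^2 - q - 2) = (q + 2)*(q + 4)*(q^2 - 1) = (q + 1)*(q + 2)*(q + 4)*(q - 1)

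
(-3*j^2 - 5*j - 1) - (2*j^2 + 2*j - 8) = -5*j^2 - 7*j + 7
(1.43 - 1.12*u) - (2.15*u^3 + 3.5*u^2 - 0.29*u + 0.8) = -2.15*u^3 - 3.5*u^2 - 0.83*u + 0.63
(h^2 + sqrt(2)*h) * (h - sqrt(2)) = h^3 - 2*h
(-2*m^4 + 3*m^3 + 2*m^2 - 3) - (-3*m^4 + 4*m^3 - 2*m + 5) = m^4 - m^3 + 2*m^2 + 2*m - 8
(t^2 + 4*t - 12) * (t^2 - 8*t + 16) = t^4 - 4*t^3 - 28*t^2 + 160*t - 192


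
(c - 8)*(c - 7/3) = c^2 - 31*c/3 + 56/3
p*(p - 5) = p^2 - 5*p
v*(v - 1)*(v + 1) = v^3 - v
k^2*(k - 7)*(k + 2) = k^4 - 5*k^3 - 14*k^2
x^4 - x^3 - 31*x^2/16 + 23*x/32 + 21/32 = (x - 7/4)*(x - 3/4)*(x + 1/2)*(x + 1)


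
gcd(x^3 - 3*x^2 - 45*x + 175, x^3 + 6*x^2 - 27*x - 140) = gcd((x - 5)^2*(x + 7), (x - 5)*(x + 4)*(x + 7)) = x^2 + 2*x - 35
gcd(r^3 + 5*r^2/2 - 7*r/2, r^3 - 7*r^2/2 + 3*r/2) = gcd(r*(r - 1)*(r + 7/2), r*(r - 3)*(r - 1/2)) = r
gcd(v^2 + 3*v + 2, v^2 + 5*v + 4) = v + 1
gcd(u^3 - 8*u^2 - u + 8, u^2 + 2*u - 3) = u - 1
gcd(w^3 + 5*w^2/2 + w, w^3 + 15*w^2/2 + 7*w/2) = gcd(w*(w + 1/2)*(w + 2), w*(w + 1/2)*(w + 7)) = w^2 + w/2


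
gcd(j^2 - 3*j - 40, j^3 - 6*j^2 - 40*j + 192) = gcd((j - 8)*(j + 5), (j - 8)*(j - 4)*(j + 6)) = j - 8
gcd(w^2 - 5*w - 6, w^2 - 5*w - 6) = w^2 - 5*w - 6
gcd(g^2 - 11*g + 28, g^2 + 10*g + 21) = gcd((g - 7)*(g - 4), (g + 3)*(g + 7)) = 1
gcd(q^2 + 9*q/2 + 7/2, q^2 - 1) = q + 1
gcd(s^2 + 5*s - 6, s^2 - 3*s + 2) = s - 1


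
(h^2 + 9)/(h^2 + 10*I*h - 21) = (h - 3*I)/(h + 7*I)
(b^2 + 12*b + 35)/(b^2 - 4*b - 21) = (b^2 + 12*b + 35)/(b^2 - 4*b - 21)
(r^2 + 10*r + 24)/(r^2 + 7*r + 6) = (r + 4)/(r + 1)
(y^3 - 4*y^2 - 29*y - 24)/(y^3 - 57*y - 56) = (y + 3)/(y + 7)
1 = 1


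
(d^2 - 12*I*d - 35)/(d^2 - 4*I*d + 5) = (d - 7*I)/(d + I)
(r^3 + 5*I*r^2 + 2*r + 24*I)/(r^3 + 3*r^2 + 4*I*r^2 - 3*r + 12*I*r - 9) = (r^2 + 2*I*r + 8)/(r^2 + r*(3 + I) + 3*I)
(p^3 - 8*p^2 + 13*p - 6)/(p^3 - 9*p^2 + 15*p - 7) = (p - 6)/(p - 7)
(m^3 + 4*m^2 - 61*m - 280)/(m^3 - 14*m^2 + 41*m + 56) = (m^2 + 12*m + 35)/(m^2 - 6*m - 7)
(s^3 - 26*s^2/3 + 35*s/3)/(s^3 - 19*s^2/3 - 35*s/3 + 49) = s*(3*s - 5)/(3*s^2 + 2*s - 21)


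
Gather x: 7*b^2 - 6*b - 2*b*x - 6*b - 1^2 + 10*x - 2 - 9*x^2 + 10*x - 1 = 7*b^2 - 12*b - 9*x^2 + x*(20 - 2*b) - 4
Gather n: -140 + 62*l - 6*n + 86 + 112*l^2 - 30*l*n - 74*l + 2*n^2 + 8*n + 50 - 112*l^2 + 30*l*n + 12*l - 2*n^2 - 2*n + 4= 0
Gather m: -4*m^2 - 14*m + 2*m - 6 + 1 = -4*m^2 - 12*m - 5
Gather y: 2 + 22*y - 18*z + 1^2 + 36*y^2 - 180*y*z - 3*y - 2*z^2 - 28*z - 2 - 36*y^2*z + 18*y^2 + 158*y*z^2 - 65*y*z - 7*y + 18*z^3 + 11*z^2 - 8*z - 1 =y^2*(54 - 36*z) + y*(158*z^2 - 245*z + 12) + 18*z^3 + 9*z^2 - 54*z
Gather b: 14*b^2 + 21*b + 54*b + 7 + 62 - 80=14*b^2 + 75*b - 11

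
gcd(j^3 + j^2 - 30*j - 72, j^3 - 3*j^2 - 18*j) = j^2 - 3*j - 18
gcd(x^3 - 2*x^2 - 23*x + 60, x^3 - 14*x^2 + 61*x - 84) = x^2 - 7*x + 12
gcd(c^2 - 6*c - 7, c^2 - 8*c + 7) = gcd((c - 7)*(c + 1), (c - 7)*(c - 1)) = c - 7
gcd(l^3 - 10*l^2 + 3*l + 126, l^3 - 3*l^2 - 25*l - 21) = l^2 - 4*l - 21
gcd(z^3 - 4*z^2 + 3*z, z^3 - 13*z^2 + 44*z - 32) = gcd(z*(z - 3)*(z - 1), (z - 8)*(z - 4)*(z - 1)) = z - 1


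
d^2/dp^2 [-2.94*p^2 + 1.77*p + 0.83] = -5.88000000000000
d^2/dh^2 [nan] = 0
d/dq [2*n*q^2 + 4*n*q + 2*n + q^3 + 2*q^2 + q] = 4*n*q + 4*n + 3*q^2 + 4*q + 1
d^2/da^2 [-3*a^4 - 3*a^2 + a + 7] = -36*a^2 - 6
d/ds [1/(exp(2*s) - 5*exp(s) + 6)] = (5 - 2*exp(s))*exp(s)/(exp(2*s) - 5*exp(s) + 6)^2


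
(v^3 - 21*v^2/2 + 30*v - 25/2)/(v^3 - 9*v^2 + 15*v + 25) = (v - 1/2)/(v + 1)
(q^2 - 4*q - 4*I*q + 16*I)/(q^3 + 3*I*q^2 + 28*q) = (q - 4)/(q*(q + 7*I))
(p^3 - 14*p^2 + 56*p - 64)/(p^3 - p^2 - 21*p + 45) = (p^3 - 14*p^2 + 56*p - 64)/(p^3 - p^2 - 21*p + 45)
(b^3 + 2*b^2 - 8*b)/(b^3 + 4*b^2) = (b - 2)/b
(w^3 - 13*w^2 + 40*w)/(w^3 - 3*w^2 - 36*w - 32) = w*(w - 5)/(w^2 + 5*w + 4)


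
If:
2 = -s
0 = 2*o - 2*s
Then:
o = -2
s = -2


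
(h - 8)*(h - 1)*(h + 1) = h^3 - 8*h^2 - h + 8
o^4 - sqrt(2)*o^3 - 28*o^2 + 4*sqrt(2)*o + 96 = (o - 2)*(o + 2)*(o - 4*sqrt(2))*(o + 3*sqrt(2))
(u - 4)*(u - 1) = u^2 - 5*u + 4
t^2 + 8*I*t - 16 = (t + 4*I)^2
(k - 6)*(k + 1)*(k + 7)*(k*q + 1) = k^4*q + 2*k^3*q + k^3 - 41*k^2*q + 2*k^2 - 42*k*q - 41*k - 42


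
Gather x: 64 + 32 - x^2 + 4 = 100 - x^2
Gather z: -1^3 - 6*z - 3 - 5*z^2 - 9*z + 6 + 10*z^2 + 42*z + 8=5*z^2 + 27*z + 10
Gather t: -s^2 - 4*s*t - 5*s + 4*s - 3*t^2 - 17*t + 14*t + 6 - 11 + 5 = -s^2 - s - 3*t^2 + t*(-4*s - 3)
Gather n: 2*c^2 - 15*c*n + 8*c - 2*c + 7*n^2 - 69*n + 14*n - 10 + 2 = 2*c^2 + 6*c + 7*n^2 + n*(-15*c - 55) - 8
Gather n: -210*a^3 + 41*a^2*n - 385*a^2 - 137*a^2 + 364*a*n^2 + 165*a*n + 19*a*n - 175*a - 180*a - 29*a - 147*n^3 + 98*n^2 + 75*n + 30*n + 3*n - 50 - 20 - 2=-210*a^3 - 522*a^2 - 384*a - 147*n^3 + n^2*(364*a + 98) + n*(41*a^2 + 184*a + 108) - 72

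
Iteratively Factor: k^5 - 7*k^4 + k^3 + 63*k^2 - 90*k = (k - 5)*(k^4 - 2*k^3 - 9*k^2 + 18*k) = k*(k - 5)*(k^3 - 2*k^2 - 9*k + 18) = k*(k - 5)*(k + 3)*(k^2 - 5*k + 6) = k*(k - 5)*(k - 3)*(k + 3)*(k - 2)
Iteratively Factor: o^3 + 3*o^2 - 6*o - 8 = (o + 4)*(o^2 - o - 2) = (o - 2)*(o + 4)*(o + 1)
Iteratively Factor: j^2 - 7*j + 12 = (j - 3)*(j - 4)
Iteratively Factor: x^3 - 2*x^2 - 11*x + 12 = (x - 1)*(x^2 - x - 12) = (x - 4)*(x - 1)*(x + 3)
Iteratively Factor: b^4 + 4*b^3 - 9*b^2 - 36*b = (b + 4)*(b^3 - 9*b) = (b + 3)*(b + 4)*(b^2 - 3*b) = (b - 3)*(b + 3)*(b + 4)*(b)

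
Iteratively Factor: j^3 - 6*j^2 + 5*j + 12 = (j - 3)*(j^2 - 3*j - 4) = (j - 4)*(j - 3)*(j + 1)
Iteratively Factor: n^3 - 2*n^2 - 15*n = (n - 5)*(n^2 + 3*n) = n*(n - 5)*(n + 3)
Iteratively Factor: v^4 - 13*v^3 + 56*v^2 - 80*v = (v)*(v^3 - 13*v^2 + 56*v - 80) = v*(v - 4)*(v^2 - 9*v + 20) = v*(v - 5)*(v - 4)*(v - 4)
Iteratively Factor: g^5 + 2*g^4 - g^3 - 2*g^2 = (g + 1)*(g^4 + g^3 - 2*g^2) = (g - 1)*(g + 1)*(g^3 + 2*g^2) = (g - 1)*(g + 1)*(g + 2)*(g^2) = g*(g - 1)*(g + 1)*(g + 2)*(g)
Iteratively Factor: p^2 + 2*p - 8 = (p + 4)*(p - 2)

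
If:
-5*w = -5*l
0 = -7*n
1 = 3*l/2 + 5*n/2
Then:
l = 2/3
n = 0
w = 2/3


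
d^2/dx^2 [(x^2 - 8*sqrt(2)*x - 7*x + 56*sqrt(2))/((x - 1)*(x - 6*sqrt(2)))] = 4*(-3*x^3 - sqrt(2)*x^3 + 75*sqrt(2)*x^2 - 864*x - 21*sqrt(2)*x + 72 + 1735*sqrt(2))/(x^6 - 18*sqrt(2)*x^5 - 3*x^5 + 54*sqrt(2)*x^4 + 219*x^4 - 486*sqrt(2)*x^3 - 649*x^3 + 648*x^2 + 1314*sqrt(2)*x^2 - 1296*sqrt(2)*x - 216*x + 432*sqrt(2))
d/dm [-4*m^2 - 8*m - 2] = -8*m - 8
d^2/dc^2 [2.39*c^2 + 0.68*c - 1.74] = 4.78000000000000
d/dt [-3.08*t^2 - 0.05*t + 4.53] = -6.16*t - 0.05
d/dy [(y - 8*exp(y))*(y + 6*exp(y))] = -2*y*exp(y) + 2*y - 96*exp(2*y) - 2*exp(y)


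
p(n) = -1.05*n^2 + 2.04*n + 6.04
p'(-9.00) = 20.94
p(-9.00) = -97.37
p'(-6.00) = 14.64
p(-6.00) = -44.00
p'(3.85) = -6.04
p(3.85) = -1.67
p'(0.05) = 1.94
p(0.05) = 6.14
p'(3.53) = -5.37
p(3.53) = 0.16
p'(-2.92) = 8.17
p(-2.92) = -8.87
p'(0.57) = 0.84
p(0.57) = 6.86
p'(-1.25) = 4.66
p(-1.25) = 1.85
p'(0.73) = 0.51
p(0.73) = 6.97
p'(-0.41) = 2.90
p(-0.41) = 5.03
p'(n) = 2.04 - 2.1*n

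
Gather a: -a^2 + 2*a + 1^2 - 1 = -a^2 + 2*a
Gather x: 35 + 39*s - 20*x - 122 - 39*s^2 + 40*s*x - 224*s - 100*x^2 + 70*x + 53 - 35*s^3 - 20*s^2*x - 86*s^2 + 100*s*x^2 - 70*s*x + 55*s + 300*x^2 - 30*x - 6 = -35*s^3 - 125*s^2 - 130*s + x^2*(100*s + 200) + x*(-20*s^2 - 30*s + 20) - 40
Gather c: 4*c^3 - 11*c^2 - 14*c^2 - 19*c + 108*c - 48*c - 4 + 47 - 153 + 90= 4*c^3 - 25*c^2 + 41*c - 20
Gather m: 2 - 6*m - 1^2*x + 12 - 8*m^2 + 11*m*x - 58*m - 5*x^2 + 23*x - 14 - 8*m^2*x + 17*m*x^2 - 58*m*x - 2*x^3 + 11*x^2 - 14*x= m^2*(-8*x - 8) + m*(17*x^2 - 47*x - 64) - 2*x^3 + 6*x^2 + 8*x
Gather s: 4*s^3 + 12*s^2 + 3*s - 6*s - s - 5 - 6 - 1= 4*s^3 + 12*s^2 - 4*s - 12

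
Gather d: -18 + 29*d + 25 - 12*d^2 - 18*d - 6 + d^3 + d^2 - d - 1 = d^3 - 11*d^2 + 10*d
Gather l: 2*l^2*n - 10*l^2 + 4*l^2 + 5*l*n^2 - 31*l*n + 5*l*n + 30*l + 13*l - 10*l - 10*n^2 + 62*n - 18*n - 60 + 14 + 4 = l^2*(2*n - 6) + l*(5*n^2 - 26*n + 33) - 10*n^2 + 44*n - 42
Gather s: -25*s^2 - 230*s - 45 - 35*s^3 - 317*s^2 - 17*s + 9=-35*s^3 - 342*s^2 - 247*s - 36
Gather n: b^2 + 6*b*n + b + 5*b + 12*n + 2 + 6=b^2 + 6*b + n*(6*b + 12) + 8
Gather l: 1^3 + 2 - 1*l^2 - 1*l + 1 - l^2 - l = -2*l^2 - 2*l + 4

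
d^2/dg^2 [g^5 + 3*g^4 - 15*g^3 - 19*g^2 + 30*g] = 20*g^3 + 36*g^2 - 90*g - 38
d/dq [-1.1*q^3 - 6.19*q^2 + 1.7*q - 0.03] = -3.3*q^2 - 12.38*q + 1.7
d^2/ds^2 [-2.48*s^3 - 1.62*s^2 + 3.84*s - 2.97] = -14.88*s - 3.24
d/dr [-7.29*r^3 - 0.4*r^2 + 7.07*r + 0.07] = -21.87*r^2 - 0.8*r + 7.07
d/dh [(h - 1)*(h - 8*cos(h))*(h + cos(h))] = (1 - h)*(h - 8*cos(h))*(sin(h) - 1) + (h - 1)*(h + cos(h))*(8*sin(h) + 1) + (h - 8*cos(h))*(h + cos(h))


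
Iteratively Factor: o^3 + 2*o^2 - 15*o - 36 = (o - 4)*(o^2 + 6*o + 9) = (o - 4)*(o + 3)*(o + 3)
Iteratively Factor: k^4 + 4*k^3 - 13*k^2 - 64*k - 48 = (k - 4)*(k^3 + 8*k^2 + 19*k + 12) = (k - 4)*(k + 4)*(k^2 + 4*k + 3) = (k - 4)*(k + 3)*(k + 4)*(k + 1)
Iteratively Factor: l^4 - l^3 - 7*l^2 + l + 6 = (l + 1)*(l^3 - 2*l^2 - 5*l + 6) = (l + 1)*(l + 2)*(l^2 - 4*l + 3) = (l - 3)*(l + 1)*(l + 2)*(l - 1)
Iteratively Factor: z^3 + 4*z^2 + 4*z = (z + 2)*(z^2 + 2*z) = z*(z + 2)*(z + 2)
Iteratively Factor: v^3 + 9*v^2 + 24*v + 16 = (v + 4)*(v^2 + 5*v + 4) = (v + 1)*(v + 4)*(v + 4)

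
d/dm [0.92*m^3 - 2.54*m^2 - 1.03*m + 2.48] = 2.76*m^2 - 5.08*m - 1.03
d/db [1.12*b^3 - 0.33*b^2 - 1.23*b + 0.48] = 3.36*b^2 - 0.66*b - 1.23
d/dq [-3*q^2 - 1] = -6*q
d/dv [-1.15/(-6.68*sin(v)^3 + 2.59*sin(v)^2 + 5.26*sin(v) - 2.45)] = (-23.046*sin(v)^2 + 5.957*sin(v) + 6.049)*cos(v)/(6.68*sin(v)^3 - 2.59*sin(v)^2 - 5.26*sin(v) + 2.45)^2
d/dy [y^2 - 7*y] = 2*y - 7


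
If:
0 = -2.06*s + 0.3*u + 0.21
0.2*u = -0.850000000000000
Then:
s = -0.52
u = -4.25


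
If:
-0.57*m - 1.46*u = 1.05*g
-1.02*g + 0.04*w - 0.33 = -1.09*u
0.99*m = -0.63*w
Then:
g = 0.17229476678161*w - 0.182936553138171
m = -0.636363636363636*w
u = 0.124532717538755*w + 0.131563959448684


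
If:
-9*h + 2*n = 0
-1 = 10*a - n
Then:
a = n/10 - 1/10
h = 2*n/9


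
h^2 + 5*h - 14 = (h - 2)*(h + 7)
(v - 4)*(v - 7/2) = v^2 - 15*v/2 + 14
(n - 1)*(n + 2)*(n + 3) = n^3 + 4*n^2 + n - 6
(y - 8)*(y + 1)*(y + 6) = y^3 - y^2 - 50*y - 48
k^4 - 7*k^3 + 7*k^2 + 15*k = k*(k - 5)*(k - 3)*(k + 1)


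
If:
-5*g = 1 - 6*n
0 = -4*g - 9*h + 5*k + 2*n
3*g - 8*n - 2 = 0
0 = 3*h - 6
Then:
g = -10/11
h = 2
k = 171/55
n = -13/22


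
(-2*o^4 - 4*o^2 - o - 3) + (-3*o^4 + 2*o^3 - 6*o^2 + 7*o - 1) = -5*o^4 + 2*o^3 - 10*o^2 + 6*o - 4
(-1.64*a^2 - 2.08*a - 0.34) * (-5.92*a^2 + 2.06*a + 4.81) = 9.7088*a^4 + 8.9352*a^3 - 10.1604*a^2 - 10.7052*a - 1.6354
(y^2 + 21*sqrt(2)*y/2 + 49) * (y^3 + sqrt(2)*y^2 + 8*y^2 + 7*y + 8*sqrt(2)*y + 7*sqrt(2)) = y^5 + 8*y^4 + 23*sqrt(2)*y^4/2 + 77*y^3 + 92*sqrt(2)*y^3 + 259*sqrt(2)*y^2/2 + 560*y^2 + 490*y + 392*sqrt(2)*y + 343*sqrt(2)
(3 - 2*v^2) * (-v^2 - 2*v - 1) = 2*v^4 + 4*v^3 - v^2 - 6*v - 3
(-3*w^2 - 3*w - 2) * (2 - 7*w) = 21*w^3 + 15*w^2 + 8*w - 4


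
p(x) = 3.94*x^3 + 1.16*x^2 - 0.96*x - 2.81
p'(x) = 11.82*x^2 + 2.32*x - 0.96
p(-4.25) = -280.23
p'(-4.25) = 202.68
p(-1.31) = -8.42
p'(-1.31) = 16.29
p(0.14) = -2.91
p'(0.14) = -0.40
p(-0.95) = -4.23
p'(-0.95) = 7.50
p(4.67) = 419.28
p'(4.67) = 267.66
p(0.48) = -2.57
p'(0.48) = 2.88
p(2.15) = 39.65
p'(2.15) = 58.67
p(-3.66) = -176.93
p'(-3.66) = 148.88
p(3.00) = 111.13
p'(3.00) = 112.38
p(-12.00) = -6632.57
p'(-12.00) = 1673.28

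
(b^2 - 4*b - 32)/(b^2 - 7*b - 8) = (b + 4)/(b + 1)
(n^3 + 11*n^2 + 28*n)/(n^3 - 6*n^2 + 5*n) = (n^2 + 11*n + 28)/(n^2 - 6*n + 5)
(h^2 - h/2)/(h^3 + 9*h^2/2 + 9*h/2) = (2*h - 1)/(2*h^2 + 9*h + 9)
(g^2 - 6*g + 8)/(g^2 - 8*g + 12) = (g - 4)/(g - 6)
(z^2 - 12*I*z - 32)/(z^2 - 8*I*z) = (z - 4*I)/z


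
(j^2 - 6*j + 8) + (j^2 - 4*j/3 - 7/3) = 2*j^2 - 22*j/3 + 17/3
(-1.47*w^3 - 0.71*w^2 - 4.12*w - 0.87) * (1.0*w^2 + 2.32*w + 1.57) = -1.47*w^5 - 4.1204*w^4 - 8.0751*w^3 - 11.5431*w^2 - 8.4868*w - 1.3659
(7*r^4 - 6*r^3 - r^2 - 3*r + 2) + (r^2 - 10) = 7*r^4 - 6*r^3 - 3*r - 8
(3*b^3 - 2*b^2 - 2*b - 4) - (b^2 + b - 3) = 3*b^3 - 3*b^2 - 3*b - 1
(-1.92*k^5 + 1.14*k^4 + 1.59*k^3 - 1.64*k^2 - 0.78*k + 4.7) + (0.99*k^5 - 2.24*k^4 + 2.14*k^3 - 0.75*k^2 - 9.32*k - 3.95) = -0.93*k^5 - 1.1*k^4 + 3.73*k^3 - 2.39*k^2 - 10.1*k + 0.75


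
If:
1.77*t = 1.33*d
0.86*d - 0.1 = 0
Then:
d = 0.12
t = 0.09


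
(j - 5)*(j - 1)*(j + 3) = j^3 - 3*j^2 - 13*j + 15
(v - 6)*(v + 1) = v^2 - 5*v - 6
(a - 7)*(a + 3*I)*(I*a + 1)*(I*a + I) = -a^4 + 6*a^3 - 2*I*a^3 + 4*a^2 + 12*I*a^2 + 18*a + 14*I*a + 21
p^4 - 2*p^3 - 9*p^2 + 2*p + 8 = (p - 4)*(p - 1)*(p + 1)*(p + 2)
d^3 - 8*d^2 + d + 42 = (d - 7)*(d - 3)*(d + 2)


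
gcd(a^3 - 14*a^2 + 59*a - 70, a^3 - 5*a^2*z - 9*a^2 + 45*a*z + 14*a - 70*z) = a^2 - 9*a + 14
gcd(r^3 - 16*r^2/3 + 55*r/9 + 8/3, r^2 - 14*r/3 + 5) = r - 3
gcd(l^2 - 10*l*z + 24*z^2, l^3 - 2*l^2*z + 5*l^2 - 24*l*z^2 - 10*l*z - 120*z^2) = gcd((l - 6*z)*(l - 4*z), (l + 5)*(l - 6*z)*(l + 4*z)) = -l + 6*z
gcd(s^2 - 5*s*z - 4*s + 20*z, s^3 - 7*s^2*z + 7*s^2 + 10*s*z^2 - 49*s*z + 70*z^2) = -s + 5*z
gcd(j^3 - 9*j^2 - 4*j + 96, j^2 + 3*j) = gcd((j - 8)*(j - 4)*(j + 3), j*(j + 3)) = j + 3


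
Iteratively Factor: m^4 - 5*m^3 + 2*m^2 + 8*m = (m - 4)*(m^3 - m^2 - 2*m) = (m - 4)*(m - 2)*(m^2 + m) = m*(m - 4)*(m - 2)*(m + 1)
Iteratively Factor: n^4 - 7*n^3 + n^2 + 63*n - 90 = (n - 3)*(n^3 - 4*n^2 - 11*n + 30) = (n - 3)*(n - 2)*(n^2 - 2*n - 15) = (n - 5)*(n - 3)*(n - 2)*(n + 3)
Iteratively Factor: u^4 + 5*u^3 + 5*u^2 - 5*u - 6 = (u + 1)*(u^3 + 4*u^2 + u - 6) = (u + 1)*(u + 3)*(u^2 + u - 2) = (u + 1)*(u + 2)*(u + 3)*(u - 1)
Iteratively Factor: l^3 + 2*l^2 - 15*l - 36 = (l - 4)*(l^2 + 6*l + 9) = (l - 4)*(l + 3)*(l + 3)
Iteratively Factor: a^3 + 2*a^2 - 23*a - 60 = (a - 5)*(a^2 + 7*a + 12) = (a - 5)*(a + 4)*(a + 3)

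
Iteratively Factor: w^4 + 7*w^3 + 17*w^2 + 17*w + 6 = (w + 3)*(w^3 + 4*w^2 + 5*w + 2) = (w + 1)*(w + 3)*(w^2 + 3*w + 2) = (w + 1)^2*(w + 3)*(w + 2)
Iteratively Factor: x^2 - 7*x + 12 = (x - 4)*(x - 3)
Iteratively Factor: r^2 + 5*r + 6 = (r + 3)*(r + 2)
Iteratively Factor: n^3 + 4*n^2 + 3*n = (n)*(n^2 + 4*n + 3) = n*(n + 1)*(n + 3)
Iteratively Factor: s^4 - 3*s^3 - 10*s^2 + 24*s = (s)*(s^3 - 3*s^2 - 10*s + 24) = s*(s - 2)*(s^2 - s - 12) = s*(s - 2)*(s + 3)*(s - 4)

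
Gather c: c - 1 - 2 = c - 3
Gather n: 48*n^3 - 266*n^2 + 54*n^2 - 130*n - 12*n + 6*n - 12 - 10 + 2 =48*n^3 - 212*n^2 - 136*n - 20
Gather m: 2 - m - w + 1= -m - w + 3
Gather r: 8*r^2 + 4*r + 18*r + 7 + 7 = 8*r^2 + 22*r + 14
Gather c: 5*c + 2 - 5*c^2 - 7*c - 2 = -5*c^2 - 2*c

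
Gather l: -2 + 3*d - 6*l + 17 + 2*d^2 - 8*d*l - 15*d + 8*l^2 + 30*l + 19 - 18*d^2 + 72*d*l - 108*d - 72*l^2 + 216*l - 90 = -16*d^2 - 120*d - 64*l^2 + l*(64*d + 240) - 56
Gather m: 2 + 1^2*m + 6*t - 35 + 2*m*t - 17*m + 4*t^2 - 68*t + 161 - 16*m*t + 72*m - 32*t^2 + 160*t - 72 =m*(56 - 14*t) - 28*t^2 + 98*t + 56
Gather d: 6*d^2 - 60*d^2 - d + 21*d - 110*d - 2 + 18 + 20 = -54*d^2 - 90*d + 36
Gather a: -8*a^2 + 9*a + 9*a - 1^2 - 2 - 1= -8*a^2 + 18*a - 4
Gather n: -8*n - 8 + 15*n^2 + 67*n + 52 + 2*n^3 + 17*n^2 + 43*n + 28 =2*n^3 + 32*n^2 + 102*n + 72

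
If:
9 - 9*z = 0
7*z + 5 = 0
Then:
No Solution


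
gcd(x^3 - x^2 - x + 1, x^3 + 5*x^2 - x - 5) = x^2 - 1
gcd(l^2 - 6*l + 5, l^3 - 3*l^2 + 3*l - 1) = l - 1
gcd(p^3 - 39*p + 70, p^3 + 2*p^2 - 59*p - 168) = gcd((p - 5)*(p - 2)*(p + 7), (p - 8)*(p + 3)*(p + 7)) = p + 7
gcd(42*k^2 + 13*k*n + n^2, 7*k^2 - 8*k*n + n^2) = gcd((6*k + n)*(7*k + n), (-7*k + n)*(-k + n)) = 1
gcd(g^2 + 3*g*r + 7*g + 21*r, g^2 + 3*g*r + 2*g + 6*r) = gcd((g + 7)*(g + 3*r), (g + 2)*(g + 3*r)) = g + 3*r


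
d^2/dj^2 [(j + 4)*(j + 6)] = 2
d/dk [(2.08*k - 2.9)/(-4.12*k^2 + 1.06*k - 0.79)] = (8.5696*k^2 - 23.896*k + 1.4308)/(16.9744*k^4 - 8.7344*k^3 + 7.6332*k^2 - 1.6748*k + 0.6241)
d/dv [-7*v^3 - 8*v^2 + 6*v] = -21*v^2 - 16*v + 6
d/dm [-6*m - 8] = -6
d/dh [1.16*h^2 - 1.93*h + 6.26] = 2.32*h - 1.93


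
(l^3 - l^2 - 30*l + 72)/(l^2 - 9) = (l^2 + 2*l - 24)/(l + 3)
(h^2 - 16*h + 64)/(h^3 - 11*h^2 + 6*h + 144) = (h - 8)/(h^2 - 3*h - 18)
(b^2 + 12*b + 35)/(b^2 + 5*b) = (b + 7)/b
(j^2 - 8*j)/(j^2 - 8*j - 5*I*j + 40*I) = j/(j - 5*I)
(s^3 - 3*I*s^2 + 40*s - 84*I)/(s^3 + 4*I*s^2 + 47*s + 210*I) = (s - 2*I)/(s + 5*I)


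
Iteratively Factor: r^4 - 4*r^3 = (r - 4)*(r^3) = r*(r - 4)*(r^2) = r^2*(r - 4)*(r)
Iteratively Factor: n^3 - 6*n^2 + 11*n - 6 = (n - 3)*(n^2 - 3*n + 2) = (n - 3)*(n - 1)*(n - 2)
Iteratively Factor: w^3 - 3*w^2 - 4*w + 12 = (w + 2)*(w^2 - 5*w + 6) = (w - 2)*(w + 2)*(w - 3)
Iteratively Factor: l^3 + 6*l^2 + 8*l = (l + 4)*(l^2 + 2*l) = (l + 2)*(l + 4)*(l)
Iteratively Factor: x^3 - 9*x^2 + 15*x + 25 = (x - 5)*(x^2 - 4*x - 5) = (x - 5)*(x + 1)*(x - 5)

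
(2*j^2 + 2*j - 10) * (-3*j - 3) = -6*j^3 - 12*j^2 + 24*j + 30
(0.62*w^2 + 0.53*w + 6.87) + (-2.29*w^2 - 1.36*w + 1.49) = -1.67*w^2 - 0.83*w + 8.36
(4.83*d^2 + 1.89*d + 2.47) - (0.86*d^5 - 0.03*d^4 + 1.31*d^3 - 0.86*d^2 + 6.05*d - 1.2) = -0.86*d^5 + 0.03*d^4 - 1.31*d^3 + 5.69*d^2 - 4.16*d + 3.67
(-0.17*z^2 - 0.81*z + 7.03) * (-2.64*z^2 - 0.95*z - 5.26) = 0.4488*z^4 + 2.2999*z^3 - 16.8955*z^2 - 2.4179*z - 36.9778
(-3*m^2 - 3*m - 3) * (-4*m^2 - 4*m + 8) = 12*m^4 + 24*m^3 - 12*m - 24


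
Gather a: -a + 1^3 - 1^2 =-a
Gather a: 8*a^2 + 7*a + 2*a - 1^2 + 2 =8*a^2 + 9*a + 1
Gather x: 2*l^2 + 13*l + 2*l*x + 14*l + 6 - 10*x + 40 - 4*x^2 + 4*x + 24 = 2*l^2 + 27*l - 4*x^2 + x*(2*l - 6) + 70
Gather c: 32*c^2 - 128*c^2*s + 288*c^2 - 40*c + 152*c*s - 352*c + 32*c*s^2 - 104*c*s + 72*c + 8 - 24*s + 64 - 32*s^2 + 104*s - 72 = c^2*(320 - 128*s) + c*(32*s^2 + 48*s - 320) - 32*s^2 + 80*s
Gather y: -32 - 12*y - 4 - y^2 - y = -y^2 - 13*y - 36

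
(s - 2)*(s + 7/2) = s^2 + 3*s/2 - 7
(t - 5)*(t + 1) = t^2 - 4*t - 5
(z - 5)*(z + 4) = z^2 - z - 20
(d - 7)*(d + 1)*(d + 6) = d^3 - 43*d - 42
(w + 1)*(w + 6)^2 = w^3 + 13*w^2 + 48*w + 36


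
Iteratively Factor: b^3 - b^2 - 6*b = (b)*(b^2 - b - 6) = b*(b + 2)*(b - 3)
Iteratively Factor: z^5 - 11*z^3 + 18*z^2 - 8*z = (z)*(z^4 - 11*z^2 + 18*z - 8) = z*(z + 4)*(z^3 - 4*z^2 + 5*z - 2) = z*(z - 1)*(z + 4)*(z^2 - 3*z + 2) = z*(z - 2)*(z - 1)*(z + 4)*(z - 1)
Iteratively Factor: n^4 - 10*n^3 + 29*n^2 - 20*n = (n)*(n^3 - 10*n^2 + 29*n - 20) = n*(n - 4)*(n^2 - 6*n + 5) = n*(n - 4)*(n - 1)*(n - 5)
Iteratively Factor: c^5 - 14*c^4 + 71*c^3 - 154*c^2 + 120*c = (c - 4)*(c^4 - 10*c^3 + 31*c^2 - 30*c) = (c - 5)*(c - 4)*(c^3 - 5*c^2 + 6*c) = c*(c - 5)*(c - 4)*(c^2 - 5*c + 6) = c*(c - 5)*(c - 4)*(c - 3)*(c - 2)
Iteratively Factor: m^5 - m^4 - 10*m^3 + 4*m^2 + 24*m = (m)*(m^4 - m^3 - 10*m^2 + 4*m + 24) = m*(m + 2)*(m^3 - 3*m^2 - 4*m + 12) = m*(m - 3)*(m + 2)*(m^2 - 4) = m*(m - 3)*(m - 2)*(m + 2)*(m + 2)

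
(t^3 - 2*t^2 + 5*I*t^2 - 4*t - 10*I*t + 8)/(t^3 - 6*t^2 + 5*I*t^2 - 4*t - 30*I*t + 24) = (t - 2)/(t - 6)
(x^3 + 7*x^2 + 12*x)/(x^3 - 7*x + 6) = x*(x + 4)/(x^2 - 3*x + 2)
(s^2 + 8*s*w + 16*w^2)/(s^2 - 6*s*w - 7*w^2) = (s^2 + 8*s*w + 16*w^2)/(s^2 - 6*s*w - 7*w^2)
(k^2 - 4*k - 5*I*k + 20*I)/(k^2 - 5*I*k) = (k - 4)/k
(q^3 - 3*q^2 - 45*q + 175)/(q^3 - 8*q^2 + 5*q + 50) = (q + 7)/(q + 2)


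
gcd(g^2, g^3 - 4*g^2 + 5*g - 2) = 1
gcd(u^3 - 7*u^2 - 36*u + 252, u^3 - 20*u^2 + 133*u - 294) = u^2 - 13*u + 42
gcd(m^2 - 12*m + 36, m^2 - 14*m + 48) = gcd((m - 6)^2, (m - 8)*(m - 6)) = m - 6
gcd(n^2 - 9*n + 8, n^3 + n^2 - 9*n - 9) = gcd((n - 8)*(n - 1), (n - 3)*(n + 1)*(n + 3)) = 1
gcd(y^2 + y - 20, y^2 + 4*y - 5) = y + 5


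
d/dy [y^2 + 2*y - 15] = 2*y + 2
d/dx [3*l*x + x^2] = 3*l + 2*x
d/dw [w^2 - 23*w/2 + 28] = 2*w - 23/2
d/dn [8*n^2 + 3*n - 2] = 16*n + 3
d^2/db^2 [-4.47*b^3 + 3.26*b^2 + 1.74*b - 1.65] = 6.52 - 26.82*b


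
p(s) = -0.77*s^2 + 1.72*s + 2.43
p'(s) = 1.72 - 1.54*s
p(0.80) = 3.31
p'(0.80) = 0.49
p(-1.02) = -0.13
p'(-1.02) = 3.29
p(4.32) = -4.51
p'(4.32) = -4.93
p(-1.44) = -1.64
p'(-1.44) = 3.94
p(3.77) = -2.03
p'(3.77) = -4.09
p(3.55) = -1.17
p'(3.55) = -3.75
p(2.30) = 2.31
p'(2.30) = -1.82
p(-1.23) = -0.85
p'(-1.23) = 3.61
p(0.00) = 2.43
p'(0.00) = 1.72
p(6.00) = -14.97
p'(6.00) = -7.52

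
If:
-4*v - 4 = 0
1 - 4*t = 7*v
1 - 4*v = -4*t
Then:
No Solution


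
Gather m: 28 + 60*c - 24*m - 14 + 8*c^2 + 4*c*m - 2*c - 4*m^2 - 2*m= 8*c^2 + 58*c - 4*m^2 + m*(4*c - 26) + 14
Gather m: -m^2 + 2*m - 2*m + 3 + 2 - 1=4 - m^2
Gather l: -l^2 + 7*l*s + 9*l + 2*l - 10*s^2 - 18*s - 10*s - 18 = -l^2 + l*(7*s + 11) - 10*s^2 - 28*s - 18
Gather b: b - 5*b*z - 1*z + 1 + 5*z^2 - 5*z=b*(1 - 5*z) + 5*z^2 - 6*z + 1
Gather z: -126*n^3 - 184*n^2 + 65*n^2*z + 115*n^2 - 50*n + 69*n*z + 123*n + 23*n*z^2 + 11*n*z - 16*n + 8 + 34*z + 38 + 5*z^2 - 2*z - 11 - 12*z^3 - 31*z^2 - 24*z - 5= -126*n^3 - 69*n^2 + 57*n - 12*z^3 + z^2*(23*n - 26) + z*(65*n^2 + 80*n + 8) + 30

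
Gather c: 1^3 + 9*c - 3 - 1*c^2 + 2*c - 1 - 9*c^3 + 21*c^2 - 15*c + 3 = -9*c^3 + 20*c^2 - 4*c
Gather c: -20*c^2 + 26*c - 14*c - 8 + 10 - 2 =-20*c^2 + 12*c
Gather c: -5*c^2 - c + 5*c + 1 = -5*c^2 + 4*c + 1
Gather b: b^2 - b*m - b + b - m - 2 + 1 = b^2 - b*m - m - 1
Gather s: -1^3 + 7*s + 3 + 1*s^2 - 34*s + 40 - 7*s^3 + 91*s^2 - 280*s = -7*s^3 + 92*s^2 - 307*s + 42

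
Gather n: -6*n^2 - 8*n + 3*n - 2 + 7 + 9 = -6*n^2 - 5*n + 14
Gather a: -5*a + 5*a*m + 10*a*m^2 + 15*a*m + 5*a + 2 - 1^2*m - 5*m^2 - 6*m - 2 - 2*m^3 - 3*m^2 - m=a*(10*m^2 + 20*m) - 2*m^3 - 8*m^2 - 8*m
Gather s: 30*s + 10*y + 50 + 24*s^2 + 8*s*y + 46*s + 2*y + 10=24*s^2 + s*(8*y + 76) + 12*y + 60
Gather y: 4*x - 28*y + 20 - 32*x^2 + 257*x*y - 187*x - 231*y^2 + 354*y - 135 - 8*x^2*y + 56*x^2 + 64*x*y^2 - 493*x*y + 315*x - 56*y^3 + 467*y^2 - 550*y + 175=24*x^2 + 132*x - 56*y^3 + y^2*(64*x + 236) + y*(-8*x^2 - 236*x - 224) + 60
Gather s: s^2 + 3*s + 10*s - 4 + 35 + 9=s^2 + 13*s + 40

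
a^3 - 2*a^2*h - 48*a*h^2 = a*(a - 8*h)*(a + 6*h)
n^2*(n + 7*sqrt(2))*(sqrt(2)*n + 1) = sqrt(2)*n^4 + 15*n^3 + 7*sqrt(2)*n^2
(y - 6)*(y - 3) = y^2 - 9*y + 18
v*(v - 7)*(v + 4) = v^3 - 3*v^2 - 28*v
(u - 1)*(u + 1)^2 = u^3 + u^2 - u - 1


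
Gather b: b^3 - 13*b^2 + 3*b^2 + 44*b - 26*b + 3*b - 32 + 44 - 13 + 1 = b^3 - 10*b^2 + 21*b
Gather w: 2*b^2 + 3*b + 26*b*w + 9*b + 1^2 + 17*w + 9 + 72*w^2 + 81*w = 2*b^2 + 12*b + 72*w^2 + w*(26*b + 98) + 10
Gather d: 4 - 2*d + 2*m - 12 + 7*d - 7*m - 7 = 5*d - 5*m - 15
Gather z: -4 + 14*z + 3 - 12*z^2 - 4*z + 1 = -12*z^2 + 10*z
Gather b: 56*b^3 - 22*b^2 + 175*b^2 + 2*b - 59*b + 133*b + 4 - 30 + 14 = 56*b^3 + 153*b^2 + 76*b - 12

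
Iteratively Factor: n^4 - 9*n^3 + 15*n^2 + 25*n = (n - 5)*(n^3 - 4*n^2 - 5*n) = n*(n - 5)*(n^2 - 4*n - 5) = n*(n - 5)*(n + 1)*(n - 5)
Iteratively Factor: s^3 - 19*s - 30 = (s - 5)*(s^2 + 5*s + 6) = (s - 5)*(s + 2)*(s + 3)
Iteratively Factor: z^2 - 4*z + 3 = (z - 1)*(z - 3)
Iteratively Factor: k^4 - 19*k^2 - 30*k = (k)*(k^3 - 19*k - 30) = k*(k + 2)*(k^2 - 2*k - 15) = k*(k + 2)*(k + 3)*(k - 5)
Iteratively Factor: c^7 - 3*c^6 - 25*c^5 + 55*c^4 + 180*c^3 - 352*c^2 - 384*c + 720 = (c - 2)*(c^6 - c^5 - 27*c^4 + c^3 + 182*c^2 + 12*c - 360) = (c - 5)*(c - 2)*(c^5 + 4*c^4 - 7*c^3 - 34*c^2 + 12*c + 72) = (c - 5)*(c - 2)^2*(c^4 + 6*c^3 + 5*c^2 - 24*c - 36) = (c - 5)*(c - 2)^2*(c + 3)*(c^3 + 3*c^2 - 4*c - 12) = (c - 5)*(c - 2)^3*(c + 3)*(c^2 + 5*c + 6) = (c - 5)*(c - 2)^3*(c + 3)^2*(c + 2)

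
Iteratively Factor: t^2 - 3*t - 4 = (t - 4)*(t + 1)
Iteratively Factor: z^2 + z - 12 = (z - 3)*(z + 4)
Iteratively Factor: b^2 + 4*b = (b)*(b + 4)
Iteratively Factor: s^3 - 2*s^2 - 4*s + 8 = (s - 2)*(s^2 - 4) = (s - 2)*(s + 2)*(s - 2)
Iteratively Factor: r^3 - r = (r + 1)*(r^2 - r) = r*(r + 1)*(r - 1)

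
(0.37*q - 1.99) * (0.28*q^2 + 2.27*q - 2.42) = 0.1036*q^3 + 0.2827*q^2 - 5.4127*q + 4.8158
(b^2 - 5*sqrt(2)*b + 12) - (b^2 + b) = -5*sqrt(2)*b - b + 12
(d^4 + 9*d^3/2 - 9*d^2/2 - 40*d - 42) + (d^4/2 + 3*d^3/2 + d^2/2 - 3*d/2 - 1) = 3*d^4/2 + 6*d^3 - 4*d^2 - 83*d/2 - 43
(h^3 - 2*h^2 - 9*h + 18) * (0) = 0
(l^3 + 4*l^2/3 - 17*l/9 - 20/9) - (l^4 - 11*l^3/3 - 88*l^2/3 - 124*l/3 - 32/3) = -l^4 + 14*l^3/3 + 92*l^2/3 + 355*l/9 + 76/9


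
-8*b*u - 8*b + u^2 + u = (-8*b + u)*(u + 1)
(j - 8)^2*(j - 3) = j^3 - 19*j^2 + 112*j - 192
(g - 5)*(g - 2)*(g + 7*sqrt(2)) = g^3 - 7*g^2 + 7*sqrt(2)*g^2 - 49*sqrt(2)*g + 10*g + 70*sqrt(2)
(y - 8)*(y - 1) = y^2 - 9*y + 8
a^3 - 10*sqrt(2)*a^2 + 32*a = a*(a - 8*sqrt(2))*(a - 2*sqrt(2))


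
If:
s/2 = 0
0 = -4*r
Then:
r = 0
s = 0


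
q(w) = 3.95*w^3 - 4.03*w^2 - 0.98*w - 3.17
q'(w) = 11.85*w^2 - 8.06*w - 0.98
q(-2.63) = -100.32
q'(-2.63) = 102.18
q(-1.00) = -10.17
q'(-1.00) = 18.93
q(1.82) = 5.51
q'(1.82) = 23.60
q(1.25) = -2.98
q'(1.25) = 7.46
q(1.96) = 9.17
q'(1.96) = 28.75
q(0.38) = -3.91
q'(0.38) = -2.33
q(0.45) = -4.07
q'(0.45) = -2.21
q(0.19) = -3.47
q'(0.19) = -2.08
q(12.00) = 6230.35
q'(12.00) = 1608.70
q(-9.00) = -3200.33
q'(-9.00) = 1031.41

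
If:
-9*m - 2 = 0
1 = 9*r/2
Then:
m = -2/9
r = 2/9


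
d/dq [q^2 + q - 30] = 2*q + 1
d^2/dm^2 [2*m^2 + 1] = 4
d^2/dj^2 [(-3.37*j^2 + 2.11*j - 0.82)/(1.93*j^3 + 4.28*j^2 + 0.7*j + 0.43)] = (-25.105826*j^6 + 47.157234*j^5 + 95.240868*j^4 + 22.573702*j^3 - 80.573628*j^2 - 33.956676*j - 0.30179)/(7.189057*j^9 + 47.827716*j^8 + 113.885826*j^7 + 117.901553*j^6 + 62.617572*j^5 + 33.407916*j^4 + 9.143251*j^3 + 3.006216*j^2 + 0.38829*j + 0.079507)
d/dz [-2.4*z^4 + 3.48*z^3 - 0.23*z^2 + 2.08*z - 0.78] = -9.6*z^3 + 10.44*z^2 - 0.46*z + 2.08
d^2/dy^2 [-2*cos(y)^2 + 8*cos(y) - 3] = -8*cos(y) + 4*cos(2*y)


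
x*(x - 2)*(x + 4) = x^3 + 2*x^2 - 8*x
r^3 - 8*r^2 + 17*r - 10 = (r - 5)*(r - 2)*(r - 1)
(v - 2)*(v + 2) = v^2 - 4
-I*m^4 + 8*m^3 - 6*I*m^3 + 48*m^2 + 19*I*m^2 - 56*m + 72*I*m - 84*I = (m + 7)*(m + 2*I)*(m + 6*I)*(-I*m + I)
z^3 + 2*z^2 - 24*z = z*(z - 4)*(z + 6)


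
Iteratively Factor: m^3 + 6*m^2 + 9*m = (m)*(m^2 + 6*m + 9) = m*(m + 3)*(m + 3)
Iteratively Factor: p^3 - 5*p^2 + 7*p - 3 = (p - 1)*(p^2 - 4*p + 3) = (p - 3)*(p - 1)*(p - 1)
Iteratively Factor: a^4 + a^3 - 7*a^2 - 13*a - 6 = (a - 3)*(a^3 + 4*a^2 + 5*a + 2) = (a - 3)*(a + 2)*(a^2 + 2*a + 1) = (a - 3)*(a + 1)*(a + 2)*(a + 1)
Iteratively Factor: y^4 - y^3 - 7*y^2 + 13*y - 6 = (y - 2)*(y^3 + y^2 - 5*y + 3) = (y - 2)*(y - 1)*(y^2 + 2*y - 3) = (y - 2)*(y - 1)^2*(y + 3)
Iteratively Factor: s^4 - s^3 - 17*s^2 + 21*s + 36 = (s - 3)*(s^3 + 2*s^2 - 11*s - 12) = (s - 3)*(s + 4)*(s^2 - 2*s - 3) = (s - 3)^2*(s + 4)*(s + 1)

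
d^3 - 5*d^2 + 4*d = d*(d - 4)*(d - 1)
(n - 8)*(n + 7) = n^2 - n - 56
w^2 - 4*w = w*(w - 4)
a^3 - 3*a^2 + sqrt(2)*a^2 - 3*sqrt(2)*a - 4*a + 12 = (a - 3)*(a - sqrt(2))*(a + 2*sqrt(2))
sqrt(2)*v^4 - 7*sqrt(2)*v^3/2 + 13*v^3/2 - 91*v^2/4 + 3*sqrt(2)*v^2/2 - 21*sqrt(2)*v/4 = v*(v - 7/2)*(v + 3*sqrt(2))*(sqrt(2)*v + 1/2)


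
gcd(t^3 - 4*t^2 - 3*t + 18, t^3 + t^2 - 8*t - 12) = t^2 - t - 6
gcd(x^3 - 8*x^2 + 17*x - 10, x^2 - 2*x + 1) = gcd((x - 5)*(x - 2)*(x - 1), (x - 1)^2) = x - 1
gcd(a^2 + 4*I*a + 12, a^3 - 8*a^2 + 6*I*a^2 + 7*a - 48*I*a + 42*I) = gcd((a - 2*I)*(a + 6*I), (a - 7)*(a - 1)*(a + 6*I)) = a + 6*I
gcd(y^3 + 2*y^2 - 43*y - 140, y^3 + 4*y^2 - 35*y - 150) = y + 5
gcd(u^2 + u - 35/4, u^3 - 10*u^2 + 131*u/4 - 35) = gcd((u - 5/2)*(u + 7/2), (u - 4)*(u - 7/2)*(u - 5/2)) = u - 5/2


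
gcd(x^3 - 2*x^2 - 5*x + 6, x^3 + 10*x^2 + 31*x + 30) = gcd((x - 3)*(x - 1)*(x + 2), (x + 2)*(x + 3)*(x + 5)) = x + 2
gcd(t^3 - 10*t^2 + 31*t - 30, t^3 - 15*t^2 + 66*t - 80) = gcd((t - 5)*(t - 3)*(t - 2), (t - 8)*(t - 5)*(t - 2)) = t^2 - 7*t + 10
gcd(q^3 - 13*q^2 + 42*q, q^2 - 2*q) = q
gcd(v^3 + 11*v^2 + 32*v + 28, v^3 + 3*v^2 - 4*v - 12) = v + 2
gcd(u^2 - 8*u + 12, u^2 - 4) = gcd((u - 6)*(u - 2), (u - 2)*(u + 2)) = u - 2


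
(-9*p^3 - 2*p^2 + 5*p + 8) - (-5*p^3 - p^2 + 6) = -4*p^3 - p^2 + 5*p + 2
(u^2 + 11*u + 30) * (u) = u^3 + 11*u^2 + 30*u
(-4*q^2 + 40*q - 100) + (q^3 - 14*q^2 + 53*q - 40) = q^3 - 18*q^2 + 93*q - 140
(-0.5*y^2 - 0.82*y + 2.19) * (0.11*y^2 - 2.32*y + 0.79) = -0.055*y^4 + 1.0698*y^3 + 1.7483*y^2 - 5.7286*y + 1.7301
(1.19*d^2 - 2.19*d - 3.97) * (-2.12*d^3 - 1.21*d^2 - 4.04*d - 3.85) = -2.5228*d^5 + 3.2029*d^4 + 6.2587*d^3 + 9.0698*d^2 + 24.4703*d + 15.2845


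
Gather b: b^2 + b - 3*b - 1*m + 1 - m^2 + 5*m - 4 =b^2 - 2*b - m^2 + 4*m - 3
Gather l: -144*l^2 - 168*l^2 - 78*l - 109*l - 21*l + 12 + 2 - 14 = -312*l^2 - 208*l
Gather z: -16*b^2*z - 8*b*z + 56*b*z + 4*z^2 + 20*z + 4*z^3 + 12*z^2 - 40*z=4*z^3 + 16*z^2 + z*(-16*b^2 + 48*b - 20)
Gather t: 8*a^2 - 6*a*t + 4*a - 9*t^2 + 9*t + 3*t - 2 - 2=8*a^2 + 4*a - 9*t^2 + t*(12 - 6*a) - 4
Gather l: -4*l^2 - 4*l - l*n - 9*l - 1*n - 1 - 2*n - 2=-4*l^2 + l*(-n - 13) - 3*n - 3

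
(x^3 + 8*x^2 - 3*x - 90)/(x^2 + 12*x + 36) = (x^2 + 2*x - 15)/(x + 6)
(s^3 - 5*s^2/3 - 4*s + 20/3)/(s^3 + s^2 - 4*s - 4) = (s - 5/3)/(s + 1)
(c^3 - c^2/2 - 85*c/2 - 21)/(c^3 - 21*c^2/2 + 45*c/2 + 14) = (c + 6)/(c - 4)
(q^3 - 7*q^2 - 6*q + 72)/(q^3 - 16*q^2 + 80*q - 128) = (q^2 - 3*q - 18)/(q^2 - 12*q + 32)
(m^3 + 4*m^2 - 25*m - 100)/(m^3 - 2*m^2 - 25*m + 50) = (m + 4)/(m - 2)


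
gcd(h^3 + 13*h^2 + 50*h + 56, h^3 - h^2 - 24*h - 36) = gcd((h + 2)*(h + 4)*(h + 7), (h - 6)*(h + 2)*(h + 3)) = h + 2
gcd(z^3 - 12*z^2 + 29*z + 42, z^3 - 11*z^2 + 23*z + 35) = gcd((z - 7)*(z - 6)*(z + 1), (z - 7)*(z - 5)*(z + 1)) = z^2 - 6*z - 7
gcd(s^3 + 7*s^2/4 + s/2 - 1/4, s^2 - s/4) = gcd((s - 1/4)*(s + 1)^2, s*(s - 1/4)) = s - 1/4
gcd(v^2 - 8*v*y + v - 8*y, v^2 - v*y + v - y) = v + 1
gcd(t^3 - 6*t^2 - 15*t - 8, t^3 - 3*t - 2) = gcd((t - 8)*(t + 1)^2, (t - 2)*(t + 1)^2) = t^2 + 2*t + 1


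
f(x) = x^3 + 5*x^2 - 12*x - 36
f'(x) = 3*x^2 + 10*x - 12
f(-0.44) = -29.84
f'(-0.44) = -15.82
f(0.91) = -42.03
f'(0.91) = -0.42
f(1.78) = -35.88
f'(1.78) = 15.31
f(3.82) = 46.86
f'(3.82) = 69.98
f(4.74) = 125.95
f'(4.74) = 102.80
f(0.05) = -36.59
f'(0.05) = -11.49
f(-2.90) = 16.46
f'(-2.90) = -15.77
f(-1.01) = -19.81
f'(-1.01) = -19.04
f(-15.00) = -2106.00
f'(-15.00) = 513.00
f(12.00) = 2268.00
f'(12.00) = 540.00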